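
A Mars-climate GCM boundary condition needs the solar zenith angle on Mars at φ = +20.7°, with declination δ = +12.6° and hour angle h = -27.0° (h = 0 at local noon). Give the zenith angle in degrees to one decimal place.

θ_z = 27.1°

cos θ_z = sin φ sin δ + cos φ cos δ cos h = 0.077108 + 0.813414 = 0.890522.
θ_z = arccos(0.890522) = 27.1°.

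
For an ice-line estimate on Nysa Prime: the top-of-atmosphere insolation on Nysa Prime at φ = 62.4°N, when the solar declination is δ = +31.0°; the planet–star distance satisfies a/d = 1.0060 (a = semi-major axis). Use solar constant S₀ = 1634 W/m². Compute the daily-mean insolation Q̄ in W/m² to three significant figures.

Q̄ ≈ 755 W/m²

cos H₀ = −tan(+62.4°) tan(+31.000°) = -1.1493 ≤ −1 ⇒ polar day, H₀ = π.
Bracket: H₀ sin φ sin δ + cos φ cos δ sin H₀ = 3.1416×0.88620×0.51504 + 0.46330×0.85717×0.00000 = 1.433916 + 0.000000 = 1.433916.
Inverse-square distance factor (a/d)² = 1.0060² = 1.012036.
Q̄ = (S₀/π) × 1.012036 × [bracket] = (1634/π) × 1.012036 × 1.433916 = 754.8 W/m².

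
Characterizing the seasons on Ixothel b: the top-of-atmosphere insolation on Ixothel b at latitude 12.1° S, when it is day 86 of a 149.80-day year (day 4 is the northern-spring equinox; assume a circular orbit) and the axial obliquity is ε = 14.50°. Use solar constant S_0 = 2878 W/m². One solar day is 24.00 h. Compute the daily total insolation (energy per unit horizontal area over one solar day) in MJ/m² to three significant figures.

Solar longitude: L_s = 360° × (86 − 4)/149.80 = 197.063°.
sin δ = sin 14.50° × sin 197.063° = -0.07347, so δ = -4.213°.
cos h₀ = −tan(-12.1°) tan(-4.213°) = -0.0158, h₀ = 1.5866 rad.
Bracket: h₀ sin ϕ sin δ + cos ϕ cos δ sin h₀ = 1.5866×-0.20962×-0.07347 + 0.97778×0.99730×0.99988 = 0.024435 + 0.975023 = 0.999458.
Q̄ = (S_0/π) × [bracket] = (2878/π) × 0.999458 = 915.60 W/m².
Daily total = Q̄ × 24.00 h × 3600 s/h = 915.60 × 24.00 × 3600 / 10⁶ = 79.11 MJ/m².

79.1 MJ/m²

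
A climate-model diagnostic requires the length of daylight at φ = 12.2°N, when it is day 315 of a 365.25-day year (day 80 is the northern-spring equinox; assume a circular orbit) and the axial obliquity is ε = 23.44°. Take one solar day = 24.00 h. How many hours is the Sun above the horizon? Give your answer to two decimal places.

Solar longitude: λ_s = 360° × (315 − 80)/365.25 = 231.622°.
sin δ = sin 23.44° × sin 231.622° = -0.31184, so δ = -18.170°.
cos H₀ = −tan φ · tan δ = −tan(+12.2°) × tan(-18.170°) = 0.0710, so H₀ = 1.4998 rad = 85.93°.
Daylight = 2H₀/(2π) × 24.00 h = (1.4998/π) × 24.00 = 11.46 h.

11.46 h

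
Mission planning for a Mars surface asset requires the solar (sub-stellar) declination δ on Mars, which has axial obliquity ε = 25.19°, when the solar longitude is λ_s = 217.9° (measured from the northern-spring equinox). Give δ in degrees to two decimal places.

δ = -15.16°

sin δ = sin ε · sin λ_s = sin 25.19° × sin 217.9° = -0.261453.
δ = arcsin(-0.261453) = -15.16°.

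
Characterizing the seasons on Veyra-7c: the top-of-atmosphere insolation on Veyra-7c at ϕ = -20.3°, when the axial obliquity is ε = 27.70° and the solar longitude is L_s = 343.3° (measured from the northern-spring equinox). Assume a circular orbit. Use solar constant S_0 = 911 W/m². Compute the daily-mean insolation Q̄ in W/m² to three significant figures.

Solar declination: sin δ = sin ε · sin L_s = sin 27.70° × sin 343.3° = -0.13358, so δ = -7.676°.
cos h₀ = −tan(-20.3°) tan(-7.676°) = -0.0499, h₀ = 1.6207 rad.
Bracket: h₀ sin ϕ sin δ + cos ϕ cos δ sin h₀ = 1.6207×-0.34694×-0.13358 + 0.93789×0.99104×0.99876 = 0.075110 + 0.928334 = 1.003444.
Q̄ = (S_0/π) × [bracket] = (911/π) × 1.003444 = 291.0 W/m².

Q̄ ≈ 291 W/m²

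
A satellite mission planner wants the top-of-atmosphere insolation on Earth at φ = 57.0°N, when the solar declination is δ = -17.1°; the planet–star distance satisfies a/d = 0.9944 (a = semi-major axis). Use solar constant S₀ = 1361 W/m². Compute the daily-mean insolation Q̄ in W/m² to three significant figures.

Q̄ ≈ 82.6 W/m²

cos H₀ = −tan(+57.0°) tan(-17.100°) = 0.4737, H₀ = 1.0773 rad.
Bracket: H₀ sin φ sin δ + cos φ cos δ sin H₀ = 1.0773×0.83867×-0.29404 + 0.54464×0.95579×0.88067 = -0.265665 + 0.458443 = 0.192778.
Inverse-square distance factor (a/d)² = 0.9944² = 0.988831.
Q̄ = (S₀/π) × 0.988831 × [bracket] = (1361/π) × 0.988831 × 0.192778 = 82.58 W/m².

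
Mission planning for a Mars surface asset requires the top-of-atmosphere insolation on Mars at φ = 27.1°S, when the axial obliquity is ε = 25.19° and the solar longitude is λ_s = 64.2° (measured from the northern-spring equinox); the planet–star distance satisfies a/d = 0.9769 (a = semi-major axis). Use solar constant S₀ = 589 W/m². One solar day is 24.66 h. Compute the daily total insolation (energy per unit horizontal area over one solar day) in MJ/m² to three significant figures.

Solar declination: sin δ = sin ε · sin λ_s = sin 25.19° × sin 64.2° = 0.38319, so δ = +22.532°.
cos H₀ = −tan(-27.1°) tan(+22.532°) = 0.2123, H₀ = 1.3569 rad.
Bracket: H₀ sin φ sin δ + cos φ cos δ sin H₀ = 1.3569×-0.45554×0.38319 + 0.89021×0.92367×0.97721 = -0.236858 + 0.803521 = 0.566663.
Inverse-square distance factor (a/d)² = 0.9769² = 0.954334.
Q̄ = (S₀/π) × 0.954334 × [bracket] = (589/π) × 0.954334 × 0.566663 = 101.39 W/m².
Daily total = Q̄ × 24.66 h × 3600 s/h = 101.39 × 24.66 × 3600 / 10⁶ = 9.001 MJ/m².

9.00 MJ/m²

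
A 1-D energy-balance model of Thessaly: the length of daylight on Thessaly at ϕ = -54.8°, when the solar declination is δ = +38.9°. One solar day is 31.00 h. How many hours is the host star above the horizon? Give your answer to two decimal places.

0.00 h

cos h₀ = −tan ϕ · tan δ = 1.1439 ≥ 1, so the host star never rises (polar night) and h₀ = 0.
Daylight = 2h₀/(2π) × 31.00 h = (0.0000/π) × 31.00 = 0.00 h.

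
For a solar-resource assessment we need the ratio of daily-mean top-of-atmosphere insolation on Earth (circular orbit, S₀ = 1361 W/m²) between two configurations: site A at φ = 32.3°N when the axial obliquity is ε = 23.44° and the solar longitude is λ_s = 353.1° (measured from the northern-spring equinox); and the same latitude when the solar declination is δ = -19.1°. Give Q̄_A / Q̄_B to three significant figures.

— Configuration A (φ=+32.3°):
Solar declination: sin δ = sin ε · sin λ_s = sin 23.44° × sin 353.1° = -0.04779, so δ = -2.739°.
cos H₀ = −tan(+32.3°) tan(-2.739°) = 0.0302, H₀ = 1.5405 rad.
Bracket: H₀ sin φ sin δ + cos φ cos δ sin H₀ = 1.5405×0.53435×-0.04779 + 0.84526×0.99886×0.99954 = -0.039339 + 0.843908 = 0.804569.
Q̄ = (S₀/π) × [bracket] = (1361/π) × 0.804569 = 348.56 W/m².
— Configuration B (φ=+32.3°):
cos H₀ = −tan(+32.3°) tan(-19.100°) = 0.2189, H₀ = 1.3501 rad.
Bracket: H₀ sin φ sin δ + cos φ cos δ sin H₀ = 1.3501×0.53435×-0.32722 + 0.84526×0.94495×0.97575 = -0.236065 + 0.779359 = 0.543294.
Q̄ = (S₀/π) × [bracket] = (1361/π) × 0.543294 = 235.37 W/m².
Ratio Q̄_A / Q̄_B = 348.56 / 235.37 = 1.481.

Q̄_A / Q̄_B ≈ 1.48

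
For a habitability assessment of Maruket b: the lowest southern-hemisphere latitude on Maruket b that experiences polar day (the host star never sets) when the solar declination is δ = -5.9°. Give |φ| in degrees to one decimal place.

Polar day requires cos H₀ = −tan φ tan δ ≤ −1, i.e. tan φ tan δ ≥ 1.
The boundary is |tan φ| · |tan δ| = 1, so |φ| = 90° − |δ| = 90° − 5.9° = 84.1° in the southern hemisphere.

|φ| = 84.1°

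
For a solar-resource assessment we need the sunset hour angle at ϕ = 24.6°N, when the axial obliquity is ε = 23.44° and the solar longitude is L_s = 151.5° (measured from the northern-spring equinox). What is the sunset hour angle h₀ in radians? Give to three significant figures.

h₀ = 1.66 rad

Solar declination: sin δ = sin ε · sin L_s = sin 23.44° × sin 151.5° = 0.18981, so δ = +10.942°.
cos h₀ = −tan ϕ · tan δ = −tan(+24.6°) × tan(+10.942°) = -0.0885, so h₀ = 1.6594 rad = 95.08°.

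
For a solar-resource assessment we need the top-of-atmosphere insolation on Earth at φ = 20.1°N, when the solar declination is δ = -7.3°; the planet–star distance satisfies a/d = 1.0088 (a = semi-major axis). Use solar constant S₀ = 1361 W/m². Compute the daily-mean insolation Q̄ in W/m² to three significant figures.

cos H₀ = −tan(+20.1°) tan(-7.300°) = 0.0469, H₀ = 1.5239 rad.
Bracket: H₀ sin φ sin δ + cos φ cos δ sin H₀ = 1.5239×0.34366×-0.12706 + 0.93909×0.99189×0.99890 = -0.066542 + 0.930449 = 0.863907.
Inverse-square distance factor (a/d)² = 1.0088² = 1.017677.
Q̄ = (S₀/π) × 1.017677 × [bracket] = (1361/π) × 1.017677 × 0.863907 = 380.9 W/m².

Q̄ ≈ 381 W/m²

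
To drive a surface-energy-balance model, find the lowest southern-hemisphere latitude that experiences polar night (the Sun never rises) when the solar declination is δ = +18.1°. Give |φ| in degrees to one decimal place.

|φ| = 71.9°

Polar night requires cos H₀ = −tan φ tan δ ≥ 1, i.e. tan φ tan δ ≤ −1.
The boundary is |tan φ| · |tan δ| = 1, so |φ| = 90° − |δ| = 90° − 18.1° = 71.9° in the southern hemisphere.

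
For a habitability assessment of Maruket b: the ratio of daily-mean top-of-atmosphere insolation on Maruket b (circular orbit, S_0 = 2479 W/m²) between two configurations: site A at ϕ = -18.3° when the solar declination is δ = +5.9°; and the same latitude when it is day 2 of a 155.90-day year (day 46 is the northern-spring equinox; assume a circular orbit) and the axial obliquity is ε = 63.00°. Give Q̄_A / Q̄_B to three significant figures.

Q̄_A / Q̄_B ≈ 0.915

— Configuration A (ϕ=-18.3°):
cos h₀ = −tan(-18.3°) tan(+5.900°) = 0.0342, h₀ = 1.5366 rad.
Bracket: h₀ sin ϕ sin δ + cos ϕ cos δ sin h₀ = 1.5366×-0.31399×0.10279 + 0.94943×0.99470×0.99942 = -0.049594 + 0.943850 = 0.894256.
Q̄ = (S_0/π) × [bracket] = (2479/π) × 0.894256 = 705.65 W/m².
— Configuration B (ϕ=-18.3°):
Solar longitude: L_s = 360° × (2 − 46)/155.90 = -101.604°, i.e. -101.604° + 360° = 258.396°.
sin δ = sin 63.00° × sin 258.396° = -0.87280, so δ = -60.785°.
cos h₀ = −tan(-18.3°) tan(-60.785°) = -0.5914, h₀ = 2.2036 rad.
Bracket: h₀ sin ϕ sin δ + cos ϕ cos δ sin h₀ = 2.2036×-0.31399×-0.87280 + 0.94943×0.48808×0.80638 = 0.603898 + 0.373675 = 0.977573.
Q̄ = (S_0/π) × [bracket] = (2479/π) × 0.977573 = 771.39 W/m².
Ratio Q̄_A / Q̄_B = 705.65 / 771.39 = 0.9148.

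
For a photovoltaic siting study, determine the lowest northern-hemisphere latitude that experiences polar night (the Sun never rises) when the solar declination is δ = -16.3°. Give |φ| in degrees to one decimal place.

|φ| = 73.7°

Polar night requires cos H₀ = −tan φ tan δ ≥ 1, i.e. tan φ tan δ ≤ −1.
The boundary is |tan φ| · |tan δ| = 1, so |φ| = 90° − |δ| = 90° − 16.3° = 73.7° in the northern hemisphere.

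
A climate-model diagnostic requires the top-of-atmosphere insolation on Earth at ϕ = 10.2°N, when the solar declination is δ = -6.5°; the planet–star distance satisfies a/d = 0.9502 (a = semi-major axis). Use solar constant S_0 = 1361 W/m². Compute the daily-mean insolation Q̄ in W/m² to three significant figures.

cos h₀ = −tan(+10.2°) tan(-6.500°) = 0.0205, h₀ = 1.5503 rad.
Bracket: h₀ sin ϕ sin δ + cos ϕ cos δ sin h₀ = 1.5503×0.17708×-0.11320 + 0.98420×0.99357×0.99979 = -0.031076 + 0.977666 = 0.946590.
Inverse-square distance factor (a/d)² = 0.9502² = 0.902880.
Q̄ = (S_0/π) × 0.902880 × [bracket] = (1361/π) × 0.902880 × 0.946590 = 370.3 W/m².

Q̄ ≈ 370 W/m²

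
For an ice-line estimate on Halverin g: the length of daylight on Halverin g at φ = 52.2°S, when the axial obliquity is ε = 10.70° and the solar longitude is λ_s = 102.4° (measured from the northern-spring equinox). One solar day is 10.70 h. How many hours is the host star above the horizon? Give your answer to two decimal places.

4.53 h

Solar declination: sin δ = sin ε · sin λ_s = sin 10.70° × sin 102.4° = 0.18134, so δ = +10.448°.
cos H₀ = −tan φ · tan δ = −tan(-52.2°) × tan(+10.448°) = 0.2377, so H₀ = 1.3308 rad = 76.25°.
Daylight = 2H₀/(2π) × 10.70 h = (1.3308/π) × 10.70 = 4.53 h.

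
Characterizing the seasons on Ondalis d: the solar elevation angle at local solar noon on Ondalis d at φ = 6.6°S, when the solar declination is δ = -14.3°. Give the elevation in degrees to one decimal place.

82.3°

At local noon the hour angle is zero, so the zenith angle equals |φ − δ| = |-6.6° − (-14.300°)| = 7.700°.
Elevation = 90° − 7.700° = 82.3°.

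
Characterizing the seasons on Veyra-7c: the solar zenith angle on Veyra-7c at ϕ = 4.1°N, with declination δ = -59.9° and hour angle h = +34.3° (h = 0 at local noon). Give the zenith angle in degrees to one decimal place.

cos θ_z = sin ϕ sin δ + cos ϕ cos δ cos h = -0.061856 + 0.413237 = 0.351381.
θ_z = arccos(0.351381) = 69.4°.

θ_z = 69.4°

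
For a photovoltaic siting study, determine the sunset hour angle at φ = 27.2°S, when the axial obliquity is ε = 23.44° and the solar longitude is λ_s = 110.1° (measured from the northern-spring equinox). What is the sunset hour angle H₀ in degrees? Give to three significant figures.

Solar declination: sin δ = sin ε · sin λ_s = sin 23.44° × sin 110.1° = 0.37356, so δ = +21.935°.
cos H₀ = −tan φ · tan δ = −tan(-27.2°) × tan(+21.935°) = 0.2070, so H₀ = 1.3623 rad = 78.06°.

H₀ = 78.1°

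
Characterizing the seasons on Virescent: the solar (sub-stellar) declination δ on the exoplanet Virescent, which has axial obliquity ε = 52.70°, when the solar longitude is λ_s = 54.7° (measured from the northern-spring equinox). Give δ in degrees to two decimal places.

sin δ = sin ε · sin λ_s = sin 52.70° × sin 54.7° = 0.649216.
δ = arcsin(0.649216) = +40.48°.

δ = +40.48°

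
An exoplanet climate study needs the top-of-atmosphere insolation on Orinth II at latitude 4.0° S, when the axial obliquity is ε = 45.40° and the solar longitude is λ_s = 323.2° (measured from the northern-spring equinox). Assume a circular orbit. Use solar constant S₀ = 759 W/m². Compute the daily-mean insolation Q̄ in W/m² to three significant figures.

Solar declination: sin δ = sin ε · sin λ_s = sin 45.40° × sin 323.2° = -0.42652, so δ = -25.247°.
cos H₀ = −tan(-4.0°) tan(-25.247°) = -0.0330, H₀ = 1.6038 rad.
Bracket: H₀ sin φ sin δ + cos φ cos δ sin H₀ = 1.6038×-0.06976×-0.42652 + 0.99756×0.90448×0.99946 = 0.047720 + 0.901786 = 0.949506.
Q̄ = (S₀/π) × [bracket] = (759/π) × 0.949506 = 229.4 W/m².

Q̄ ≈ 229 W/m²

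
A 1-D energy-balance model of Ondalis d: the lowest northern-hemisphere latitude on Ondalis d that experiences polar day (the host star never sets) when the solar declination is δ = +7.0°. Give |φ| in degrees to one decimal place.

|φ| = 83.0°

Polar day requires cos H₀ = −tan φ tan δ ≤ −1, i.e. tan φ tan δ ≥ 1.
The boundary is |tan φ| · |tan δ| = 1, so |φ| = 90° − |δ| = 90° − 7.0° = 83.0° in the northern hemisphere.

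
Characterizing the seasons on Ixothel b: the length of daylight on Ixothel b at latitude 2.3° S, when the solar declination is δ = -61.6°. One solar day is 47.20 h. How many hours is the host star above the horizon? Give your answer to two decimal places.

24.72 h

cos h₀ = −tan ϕ · tan δ = −tan(-2.3°) × tan(-61.600°) = -0.0743, so h₀ = 1.6451 rad = 94.26°.
Daylight = 2h₀/(2π) × 47.20 h = (1.6451/π) × 47.20 = 24.72 h.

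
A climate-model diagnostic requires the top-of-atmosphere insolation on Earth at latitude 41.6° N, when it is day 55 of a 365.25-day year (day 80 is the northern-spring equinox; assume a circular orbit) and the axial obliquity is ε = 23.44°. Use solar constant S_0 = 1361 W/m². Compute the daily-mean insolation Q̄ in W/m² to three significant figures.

Solar longitude: L_s = 360° × (55 − 80)/365.25 = -24.641°, i.e. -24.641° + 360° = 335.359°.
sin δ = sin 23.44° × sin 335.359° = -0.16585, so δ = -9.547°.
cos h₀ = −tan(+41.6°) tan(-9.547°) = 0.1493, h₀ = 1.4209 rad.
Bracket: h₀ sin ϕ sin δ + cos ϕ cos δ sin h₀ = 1.4209×0.66393×-0.16585 + 0.74780×0.98615×0.98879 = -0.156459 + 0.729176 = 0.572717.
Q̄ = (S_0/π) × [bracket] = (1361/π) × 0.572717 = 248.1 W/m².

Q̄ ≈ 248 W/m²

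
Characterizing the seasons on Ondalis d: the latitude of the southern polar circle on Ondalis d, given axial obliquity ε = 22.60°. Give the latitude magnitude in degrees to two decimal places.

67.40°

The polar circle is the lowest latitude that experiences at least one full rotation of continuous darkness at the northern-summer solstice; it lies at |φ| = 90° − ε = 90° − 22.60° = 67.40°.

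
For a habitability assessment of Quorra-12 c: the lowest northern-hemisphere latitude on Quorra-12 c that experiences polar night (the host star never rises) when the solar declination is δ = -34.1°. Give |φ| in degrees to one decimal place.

|φ| = 55.9°

Polar night requires cos H₀ = −tan φ tan δ ≥ 1, i.e. tan φ tan δ ≤ −1.
The boundary is |tan φ| · |tan δ| = 1, so |φ| = 90° − |δ| = 90° − 34.1° = 55.9° in the northern hemisphere.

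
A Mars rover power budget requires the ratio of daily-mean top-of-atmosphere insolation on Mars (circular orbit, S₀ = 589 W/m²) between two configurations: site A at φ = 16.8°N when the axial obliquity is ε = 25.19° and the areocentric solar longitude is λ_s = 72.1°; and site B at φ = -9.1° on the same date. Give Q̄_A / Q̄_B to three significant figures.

— Configuration A (φ=+16.8°):
sin δ = sin 25.19° × sin 72.1° = 0.40502, so δ = +23.892°.
cos H₀ = −tan(+16.8°) tan(+23.892°) = -0.1337, H₀ = 1.7049 rad.
Bracket: H₀ sin φ sin δ + cos φ cos δ sin H₀ = 1.7049×0.28903×0.40502 + 0.95732×0.91431×0.99102 = 0.199581 + 0.867427 = 1.067008.
Q̄ = (S₀/π) × [bracket] = (589/π) × 1.067008 = 200.05 W/m².
— Configuration B (φ=-9.1°):
cos H₀ = −tan(-9.1°) tan(+23.892°) = 0.0710, H₀ = 1.4998 rad.
Bracket: H₀ sin φ sin δ + cos φ cos δ sin H₀ = 1.4998×-0.15816×0.40502 + 0.98741×0.91431×0.99748 = -0.096074 + 0.900524 = 0.804450.
Q̄ = (S₀/π) × [bracket] = (589/π) × 0.804450 = 150.82 W/m².
Ratio Q̄_A / Q̄_B = 200.05 / 150.82 = 1.326.

Q̄_A / Q̄_B ≈ 1.33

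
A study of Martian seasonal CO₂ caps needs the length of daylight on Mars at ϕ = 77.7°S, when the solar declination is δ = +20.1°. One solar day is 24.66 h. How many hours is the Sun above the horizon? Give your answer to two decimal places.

cos h₀ = −tan ϕ · tan δ = 1.6784 ≥ 1, so the Sun never rises (polar night) and h₀ = 0.
Daylight = 2h₀/(2π) × 24.66 h = (0.0000/π) × 24.66 = 0.00 h.

0.00 h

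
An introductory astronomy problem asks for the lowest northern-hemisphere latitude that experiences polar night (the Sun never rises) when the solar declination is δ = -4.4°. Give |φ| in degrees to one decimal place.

|φ| = 85.6°

Polar night requires cos H₀ = −tan φ tan δ ≥ 1, i.e. tan φ tan δ ≤ −1.
The boundary is |tan φ| · |tan δ| = 1, so |φ| = 90° − |δ| = 90° − 4.4° = 85.6° in the northern hemisphere.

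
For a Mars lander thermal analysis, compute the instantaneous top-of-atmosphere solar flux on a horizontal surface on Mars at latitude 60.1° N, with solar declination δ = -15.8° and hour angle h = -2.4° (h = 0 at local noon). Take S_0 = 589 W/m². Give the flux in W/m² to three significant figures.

cos θ_z = sin ϕ sin δ + cos ϕ cos δ cos h = -0.236039 + 0.479233 = 0.243194.
Flux = S_0 · cos θ_z = 589 × 0.243194 = 143.2 W/m².

143 W/m²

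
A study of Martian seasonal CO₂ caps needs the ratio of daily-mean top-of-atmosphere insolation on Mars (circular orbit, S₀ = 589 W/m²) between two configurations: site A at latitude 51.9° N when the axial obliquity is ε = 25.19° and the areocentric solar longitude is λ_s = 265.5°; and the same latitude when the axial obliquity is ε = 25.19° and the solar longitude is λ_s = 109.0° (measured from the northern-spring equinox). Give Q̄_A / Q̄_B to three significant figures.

Q̄_A / Q̄_B ≈ 0.119

— Configuration A (φ=+51.9°):
sin δ = sin 25.19° × sin 265.5° = -0.42431, so δ = -25.107°.
cos H₀ = −tan(+51.9°) tan(-25.107°) = 0.5976, H₀ = 0.9303 rad.
Bracket: H₀ sin φ sin δ + cos φ cos δ sin H₀ = 0.9303×0.78694×-0.42431 + 0.61704×0.90552×0.80179 = -0.310633 + 0.447994 = 0.137361.
Q̄ = (S₀/π) × [bracket] = (589/π) × 0.137361 = 25.753 W/m².
— Configuration B (φ=+51.9°):
Solar declination: sin δ = sin ε · sin λ_s = sin 25.19° × sin 109.0° = 0.40243, so δ = +23.730°.
cos H₀ = −tan(+51.9°) tan(+23.730°) = -0.5606, H₀ = 2.1660 rad.
Bracket: H₀ sin φ sin δ + cos φ cos δ sin H₀ = 2.1660×0.78694×0.40243 + 0.61704×0.91545×0.82806 = 0.685947 + 0.467746 = 1.153693.
Q̄ = (S₀/π) × [bracket] = (589/π) × 1.153693 = 216.30 W/m².
Ratio Q̄_A / Q̄_B = 25.753 / 216.30 = 0.1191.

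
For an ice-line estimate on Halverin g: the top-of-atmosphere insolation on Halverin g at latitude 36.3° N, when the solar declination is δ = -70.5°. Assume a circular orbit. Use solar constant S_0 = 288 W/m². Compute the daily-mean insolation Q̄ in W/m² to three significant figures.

Q̄ ≈ 0.00 W/m²

cos h₀ = −tan(+36.3°) tan(-70.500°) = 2.0744 ≥ 1 ⇒ polar night, h₀ = 0 and Q̄ = 0.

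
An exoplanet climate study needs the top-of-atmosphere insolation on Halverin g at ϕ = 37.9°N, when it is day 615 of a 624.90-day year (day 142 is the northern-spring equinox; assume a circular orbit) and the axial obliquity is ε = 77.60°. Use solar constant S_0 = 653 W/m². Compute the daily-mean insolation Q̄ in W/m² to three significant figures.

Solar longitude: L_s = 360° × (615 − 142)/624.90 = 272.492°.
sin δ = sin 77.60° × sin 272.492° = -0.97575, so δ = -77.356°.
cos h₀ = −tan(+37.9°) tan(-77.356°) = 3.4702 ≥ 1 ⇒ polar night, h₀ = 0 and Q̄ = 0.

Q̄ ≈ 0.00 W/m²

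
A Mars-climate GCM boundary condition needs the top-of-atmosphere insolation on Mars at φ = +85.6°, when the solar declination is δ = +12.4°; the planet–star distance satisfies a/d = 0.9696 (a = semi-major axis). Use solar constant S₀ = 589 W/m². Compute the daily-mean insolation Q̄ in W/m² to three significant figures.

Q̄ ≈ 119 W/m²

cos H₀ = −tan(+85.6°) tan(+12.400°) = -2.8574 ≤ −1 ⇒ polar day, H₀ = π.
Bracket: H₀ sin φ sin δ + cos φ cos δ sin H₀ = 3.1416×0.99705×0.21474 + 0.07672×0.97667×0.00000 = 0.672637 + 0.000000 = 0.672637.
Inverse-square distance factor (a/d)² = 0.9696² = 0.940124.
Q̄ = (S₀/π) × 0.940124 × [bracket] = (589/π) × 0.940124 × 0.672637 = 118.6 W/m².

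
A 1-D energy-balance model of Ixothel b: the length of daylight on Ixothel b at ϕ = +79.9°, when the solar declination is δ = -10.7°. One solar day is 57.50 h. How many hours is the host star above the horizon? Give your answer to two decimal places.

0.00 h

cos h₀ = −tan ϕ · tan δ = 1.0608 ≥ 1, so the host star never rises (polar night) and h₀ = 0.
Daylight = 2h₀/(2π) × 57.50 h = (0.0000/π) × 57.50 = 0.00 h.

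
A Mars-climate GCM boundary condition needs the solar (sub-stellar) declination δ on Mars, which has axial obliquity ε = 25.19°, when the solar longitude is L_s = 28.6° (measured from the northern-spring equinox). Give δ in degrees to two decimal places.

sin δ = sin ε · sin L_s = sin 25.19° × sin 28.6° = 0.203741.
δ = arcsin(0.203741) = +11.76°.

δ = +11.76°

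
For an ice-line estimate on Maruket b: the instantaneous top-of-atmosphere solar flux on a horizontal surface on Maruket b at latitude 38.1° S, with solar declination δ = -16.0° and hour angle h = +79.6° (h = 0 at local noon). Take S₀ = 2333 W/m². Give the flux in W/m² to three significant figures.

715 W/m²

cos θ_z = sin φ sin δ + cos φ cos δ cos h = 0.170078 + 0.136554 = 0.306632.
Flux = S₀ · cos θ_z = 2333 × 0.306632 = 715.4 W/m².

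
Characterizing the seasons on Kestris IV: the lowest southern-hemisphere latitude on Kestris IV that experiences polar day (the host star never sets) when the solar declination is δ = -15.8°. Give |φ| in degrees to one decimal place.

Polar day requires cos H₀ = −tan φ tan δ ≤ −1, i.e. tan φ tan δ ≥ 1.
The boundary is |tan φ| · |tan δ| = 1, so |φ| = 90° − |δ| = 90° − 15.8° = 74.2° in the southern hemisphere.

|φ| = 74.2°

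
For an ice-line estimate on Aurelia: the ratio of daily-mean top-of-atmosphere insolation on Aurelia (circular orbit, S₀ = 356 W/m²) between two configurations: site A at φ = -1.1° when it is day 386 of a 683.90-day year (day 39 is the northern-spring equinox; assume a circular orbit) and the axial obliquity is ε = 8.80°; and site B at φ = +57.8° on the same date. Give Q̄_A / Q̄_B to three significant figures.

Q̄_A / Q̄_B ≈ 1.91

— Configuration A (φ=-1.1°):
Solar longitude: λ_s = 360° × (386 − 39)/683.90 = 182.658°.
sin δ = sin 8.80° × sin 182.658° = -0.00710, so δ = -0.407°.
cos H₀ = −tan(-1.1°) tan(-0.407°) = -0.0001, H₀ = 1.5709 rad.
Bracket: H₀ sin φ sin δ + cos φ cos δ sin H₀ = 1.5709×-0.01920×-0.00710 + 0.99982×0.99997×1.00000 = 0.000214 + 0.999790 = 1.000004.
Q̄ = (S₀/π) × [bracket] = (356/π) × 1.000004 = 113.32 W/m².
— Configuration B (φ=+57.8°):
cos H₀ = −tan(+57.8°) tan(-0.407°) = 0.0113, H₀ = 1.5595 rad.
Bracket: H₀ sin φ sin δ + cos φ cos δ sin H₀ = 1.5595×0.84619×-0.00710 + 0.53288×0.99997×0.99994 = -0.009369 + 0.532832 = 0.523463.
Q̄ = (S₀/π) × [bracket] = (356/π) × 0.523463 = 59.318 W/m².
Ratio Q̄_A / Q̄_B = 113.32 / 59.318 = 1.910.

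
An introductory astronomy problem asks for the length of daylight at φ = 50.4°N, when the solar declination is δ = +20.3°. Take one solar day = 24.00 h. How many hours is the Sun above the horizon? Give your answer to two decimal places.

15.54 h

cos H₀ = −tan φ · tan δ = −tan(+50.4°) × tan(+20.300°) = -0.4471, so H₀ = 2.0344 rad = 116.56°.
Daylight = 2H₀/(2π) × 24.00 h = (2.0344/π) × 24.00 = 15.54 h.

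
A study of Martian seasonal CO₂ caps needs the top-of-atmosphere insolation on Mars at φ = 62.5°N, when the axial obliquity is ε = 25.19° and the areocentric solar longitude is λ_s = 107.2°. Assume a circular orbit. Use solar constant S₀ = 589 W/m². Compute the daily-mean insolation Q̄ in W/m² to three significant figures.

Q̄ ≈ 217 W/m²

sin δ = sin 25.19° × sin 107.2° = 0.40659, so δ = +23.991°.
cos H₀ = −tan(+62.5°) tan(+23.991°) = -0.8549, H₀ = 2.5962 rad.
Bracket: H₀ sin φ sin δ + cos φ cos δ sin H₀ = 2.5962×0.88701×0.40659 + 0.46175×0.91361×0.51879 = 0.936318 + 0.218856 = 1.155174.
Q̄ = (S₀/π) × [bracket] = (589/π) × 1.155174 = 216.6 W/m².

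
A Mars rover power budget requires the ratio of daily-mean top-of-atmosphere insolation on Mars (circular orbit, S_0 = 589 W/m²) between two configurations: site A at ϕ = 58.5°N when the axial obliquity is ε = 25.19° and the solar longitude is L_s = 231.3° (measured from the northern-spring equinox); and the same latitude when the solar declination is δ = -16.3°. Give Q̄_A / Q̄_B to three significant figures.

— Configuration A (ϕ=+58.5°):
Solar declination: sin δ = sin ε · sin L_s = sin 25.19° × sin 231.3° = -0.33217, so δ = -19.400°.
cos h₀ = −tan(+58.5°) tan(-19.400°) = 0.5747, h₀ = 0.9586 rad.
Bracket: h₀ sin ϕ sin δ + cos ϕ cos δ sin h₀ = 0.9586×0.85264×-0.33217 + 0.52250×0.94322×0.81838 = -0.271496 + 0.403324 = 0.131828.
Q̄ = (S_0/π) × [bracket] = (589/π) × 0.131828 = 24.716 W/m².
— Configuration B (ϕ=+58.5°):
cos h₀ = −tan(+58.5°) tan(-16.300°) = 0.4772, h₀ = 1.0733 rad.
Bracket: h₀ sin ϕ sin δ + cos ϕ cos δ sin h₀ = 1.0733×0.85264×-0.28067 + 0.52250×0.95981×0.87880 = -0.256852 + 0.440719 = 0.183867.
Q̄ = (S_0/π) × [bracket] = (589/π) × 0.183867 = 34.472 W/m².
Ratio Q̄_A / Q̄_B = 24.716 / 34.472 = 0.7170.

Q̄_A / Q̄_B ≈ 0.717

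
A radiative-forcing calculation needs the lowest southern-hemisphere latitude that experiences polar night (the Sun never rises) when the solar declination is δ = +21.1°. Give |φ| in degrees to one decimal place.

|φ| = 68.9°

Polar night requires cos H₀ = −tan φ tan δ ≥ 1, i.e. tan φ tan δ ≤ −1.
The boundary is |tan φ| · |tan δ| = 1, so |φ| = 90° − |δ| = 90° − 21.1° = 68.9° in the southern hemisphere.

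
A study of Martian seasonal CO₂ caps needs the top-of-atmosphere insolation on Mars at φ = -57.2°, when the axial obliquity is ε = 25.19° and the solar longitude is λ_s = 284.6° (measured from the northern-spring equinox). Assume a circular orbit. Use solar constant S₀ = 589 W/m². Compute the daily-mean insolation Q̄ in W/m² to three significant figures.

Q̄ ≈ 218 W/m²

Solar declination: sin δ = sin ε · sin λ_s = sin 25.19° × sin 284.6° = -0.41188, so δ = -24.323°.
cos H₀ = −tan(-57.2°) tan(-24.323°) = -0.7014, H₀ = 2.3481 rad.
Bracket: H₀ sin φ sin δ + cos φ cos δ sin H₀ = 2.3481×-0.84057×-0.41188 + 0.54171×0.91124×0.71280 = 0.812945 + 0.351858 = 1.164803.
Q̄ = (S₀/π) × [bracket] = (589/π) × 1.164803 = 218.4 W/m².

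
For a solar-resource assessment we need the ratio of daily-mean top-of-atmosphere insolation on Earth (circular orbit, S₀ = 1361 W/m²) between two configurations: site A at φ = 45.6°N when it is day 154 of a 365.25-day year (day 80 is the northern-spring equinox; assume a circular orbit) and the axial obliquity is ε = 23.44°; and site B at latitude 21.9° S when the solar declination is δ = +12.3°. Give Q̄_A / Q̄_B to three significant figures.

— Configuration A (φ=+45.6°):
Solar longitude: λ_s = 360° × (154 − 80)/365.25 = 72.936°.
sin δ = sin 23.44° × sin 72.936° = 0.38028, so δ = +22.351°.
cos H₀ = −tan(+45.6°) tan(+22.351°) = -0.4199, H₀ = 2.0041 rad.
Bracket: H₀ sin φ sin δ + cos φ cos δ sin H₀ = 2.0041×0.71447×0.38028 + 0.69966×0.92487×0.90758 = 0.544511 + 0.587290 = 1.131801.
Q̄ = (S₀/π) × [bracket] = (1361/π) × 1.131801 = 490.32 W/m².
— Configuration B (φ=-21.9°):
cos H₀ = −tan(-21.9°) tan(+12.300°) = 0.0876, H₀ = 1.4830 rad.
Bracket: H₀ sin φ sin δ + cos φ cos δ sin H₀ = 1.4830×-0.37299×0.21303 + 0.92784×0.97705×0.99615 = -0.117836 + 0.903056 = 0.785220.
Q̄ = (S₀/π) × [bracket] = (1361/π) × 0.785220 = 340.17 W/m².
Ratio Q̄_A / Q̄_B = 490.32 / 340.17 = 1.441.

Q̄_A / Q̄_B ≈ 1.44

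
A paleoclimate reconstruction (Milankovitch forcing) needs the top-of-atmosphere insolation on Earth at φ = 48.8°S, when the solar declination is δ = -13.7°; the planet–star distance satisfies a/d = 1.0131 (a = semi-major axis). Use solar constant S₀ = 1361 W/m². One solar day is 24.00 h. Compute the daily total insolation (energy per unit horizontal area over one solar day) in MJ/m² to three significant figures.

36.3 MJ/m²

cos H₀ = −tan(-48.8°) tan(-13.700°) = -0.2785, H₀ = 1.8530 rad.
Bracket: H₀ sin φ sin δ + cos φ cos δ sin H₀ = 1.8530×-0.75241×-0.23684 + 0.65869×0.97155×0.96045 = 0.330206 + 0.614640 = 0.944846.
Inverse-square distance factor (a/d)² = 1.0131² = 1.026372.
Q̄ = (S₀/π) × 1.026372 × [bracket] = (1361/π) × 1.026372 × 0.944846 = 420.12 W/m².
Daily total = Q̄ × 24.00 h × 3600 s/h = 420.12 × 24.00 × 3600 / 10⁶ = 36.30 MJ/m².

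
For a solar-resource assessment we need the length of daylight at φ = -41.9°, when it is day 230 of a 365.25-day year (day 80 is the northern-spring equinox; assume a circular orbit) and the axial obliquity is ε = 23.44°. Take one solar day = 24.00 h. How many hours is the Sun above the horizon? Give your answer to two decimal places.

Solar longitude: λ_s = 360° × (230 − 80)/365.25 = 147.844°.
sin δ = sin 23.44° × sin 147.844° = 0.21171, so δ = +12.223°.
cos H₀ = −tan φ · tan δ = −tan(-41.9°) × tan(+12.223°) = 0.1944, so H₀ = 1.3752 rad = 78.79°.
Daylight = 2H₀/(2π) × 24.00 h = (1.3752/π) × 24.00 = 10.51 h.

10.51 h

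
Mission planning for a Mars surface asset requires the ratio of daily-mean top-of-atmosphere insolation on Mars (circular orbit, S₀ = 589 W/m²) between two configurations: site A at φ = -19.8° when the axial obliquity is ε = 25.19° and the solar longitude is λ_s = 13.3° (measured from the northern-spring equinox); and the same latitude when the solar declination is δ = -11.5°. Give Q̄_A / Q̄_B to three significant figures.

— Configuration A (φ=-19.8°):
Solar declination: sin δ = sin ε · sin λ_s = sin 25.19° × sin 13.3° = 0.09791, so δ = +5.619°.
cos H₀ = −tan(-19.8°) tan(+5.619°) = 0.0354, H₀ = 1.5354 rad.
Bracket: H₀ sin φ sin δ + cos φ cos δ sin H₀ = 1.5354×-0.33874×0.09791 + 0.94088×0.99519×0.99937 = -0.050923 + 0.935764 = 0.884841.
Q̄ = (S₀/π) × [bracket] = (589/π) × 0.884841 = 165.89 W/m².
— Configuration B (φ=-19.8°):
cos H₀ = −tan(-19.8°) tan(-11.500°) = -0.0732, H₀ = 1.6441 rad.
Bracket: H₀ sin φ sin δ + cos φ cos δ sin H₀ = 1.6441×-0.33874×-0.19937 + 0.94088×0.97992×0.99731 = 0.111034 + 0.919507 = 1.030541.
Q̄ = (S₀/π) × [bracket] = (589/π) × 1.030541 = 193.21 W/m².
Ratio Q̄_A / Q̄_B = 165.89 / 193.21 = 0.8586.

Q̄_A / Q̄_B ≈ 0.859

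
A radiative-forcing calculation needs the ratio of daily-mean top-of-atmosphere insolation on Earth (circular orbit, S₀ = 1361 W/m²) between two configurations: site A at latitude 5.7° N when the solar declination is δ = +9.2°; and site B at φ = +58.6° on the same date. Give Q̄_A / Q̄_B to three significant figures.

— Configuration A (φ=+5.7°):
cos H₀ = −tan(+5.7°) tan(+9.200°) = -0.0162, H₀ = 1.5870 rad.
Bracket: H₀ sin φ sin δ + cos φ cos δ sin H₀ = 1.5870×0.09932×0.15988 + 0.99506×0.98714×0.99987 = 0.025200 + 0.982136 = 1.007336.
Q̄ = (S₀/π) × [bracket] = (1361/π) × 1.007336 = 436.40 W/m².
— Configuration B (φ=+58.6°):
cos H₀ = −tan(+58.6°) tan(+9.200°) = -0.2653, H₀ = 1.8394 rad.
Bracket: H₀ sin φ sin δ + cos φ cos δ sin H₀ = 1.8394×0.85355×0.15988 + 0.52101×0.98714×0.96415 = 0.251015 + 0.495872 = 0.746887.
Q̄ = (S₀/π) × [bracket] = (1361/π) × 0.746887 = 323.57 W/m².
Ratio Q̄_A / Q̄_B = 436.40 / 323.57 = 1.349.

Q̄_A / Q̄_B ≈ 1.35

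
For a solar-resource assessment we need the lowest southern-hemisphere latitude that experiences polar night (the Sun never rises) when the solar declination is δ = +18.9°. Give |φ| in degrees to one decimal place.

|φ| = 71.1°

Polar night requires cos H₀ = −tan φ tan δ ≥ 1, i.e. tan φ tan δ ≤ −1.
The boundary is |tan φ| · |tan δ| = 1, so |φ| = 90° − |δ| = 90° − 18.9° = 71.1° in the southern hemisphere.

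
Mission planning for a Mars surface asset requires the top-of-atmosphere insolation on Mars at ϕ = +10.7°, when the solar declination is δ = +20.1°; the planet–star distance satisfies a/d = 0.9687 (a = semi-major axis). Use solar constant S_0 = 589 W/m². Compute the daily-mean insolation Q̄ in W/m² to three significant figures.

Q̄ ≈ 180 W/m²

cos h₀ = −tan(+10.7°) tan(+20.100°) = -0.0691, h₀ = 1.6400 rad.
Bracket: h₀ sin ϕ sin δ + cos ϕ cos δ sin h₀ = 1.6400×0.18567×0.34366 + 0.98261×0.93909×0.99761 = 0.104644 + 0.920554 = 1.025198.
Inverse-square distance factor (a/d)² = 0.9687² = 0.938380.
Q̄ = (S_0/π) × 0.938380 × [bracket] = (589/π) × 0.938380 × 1.025198 = 180.4 W/m².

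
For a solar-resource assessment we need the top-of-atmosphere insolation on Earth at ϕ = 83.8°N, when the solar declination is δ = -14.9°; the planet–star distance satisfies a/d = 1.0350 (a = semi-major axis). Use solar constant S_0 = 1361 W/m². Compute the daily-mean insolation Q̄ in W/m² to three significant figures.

cos h₀ = −tan(+83.8°) tan(-14.900°) = 2.4493 ≥ 1 ⇒ polar night, h₀ = 0 and Q̄ = 0.
Inverse-square distance factor (a/d)² = 1.0350² = 1.071225.

Q̄ ≈ 0.00 W/m²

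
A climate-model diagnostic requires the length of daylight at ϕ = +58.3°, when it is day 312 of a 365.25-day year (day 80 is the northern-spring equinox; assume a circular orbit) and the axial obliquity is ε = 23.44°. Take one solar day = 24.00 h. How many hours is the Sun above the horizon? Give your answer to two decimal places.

7.94 h

Solar longitude: L_s = 360° × (312 − 80)/365.25 = 228.665°.
sin δ = sin 23.44° × sin 228.665° = -0.29869, so δ = -17.379°.
cos h₀ = −tan ϕ · tan δ = −tan(+58.3°) × tan(-17.379°) = 0.5067, so h₀ = 1.0394 rad = 59.55°.
Daylight = 2h₀/(2π) × 24.00 h = (1.0394/π) × 24.00 = 7.94 h.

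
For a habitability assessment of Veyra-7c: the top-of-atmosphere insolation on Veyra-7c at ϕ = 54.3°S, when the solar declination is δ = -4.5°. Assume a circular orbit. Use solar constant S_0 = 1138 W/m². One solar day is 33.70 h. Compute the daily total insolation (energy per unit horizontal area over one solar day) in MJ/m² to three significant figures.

cos h₀ = −tan(-54.3°) tan(-4.500°) = -0.1095, h₀ = 1.6805 rad.
Bracket: h₀ sin ϕ sin δ + cos ϕ cos δ sin h₀ = 1.6805×-0.81208×-0.07846 + 0.58354×0.99692×0.99398 = 0.107074 + 0.578241 = 0.685315.
Q̄ = (S_0/π) × [bracket] = (1138/π) × 0.685315 = 248.25 W/m².
Daily total = Q̄ × 33.70 h × 3600 s/h = 248.25 × 33.70 × 3600 / 10⁶ = 30.12 MJ/m².

30.1 MJ/m²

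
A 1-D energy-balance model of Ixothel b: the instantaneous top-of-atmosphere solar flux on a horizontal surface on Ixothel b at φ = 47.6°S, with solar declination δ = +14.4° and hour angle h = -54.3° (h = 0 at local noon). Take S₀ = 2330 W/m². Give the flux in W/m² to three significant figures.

cos θ_z = sin φ sin δ + cos φ cos δ cos h = -0.183646 + 0.381121 = 0.197475.
Flux = S₀ · cos θ_z = 2330 × 0.197475 = 460.1 W/m².

460 W/m²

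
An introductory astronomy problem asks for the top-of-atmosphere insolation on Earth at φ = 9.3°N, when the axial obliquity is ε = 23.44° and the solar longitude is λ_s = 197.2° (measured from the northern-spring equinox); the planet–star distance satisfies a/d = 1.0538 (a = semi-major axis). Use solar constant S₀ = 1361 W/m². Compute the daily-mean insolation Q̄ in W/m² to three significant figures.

Solar declination: sin δ = sin ε · sin λ_s = sin 23.44° × sin 197.2° = -0.11763, so δ = -6.755°.
cos H₀ = −tan(+9.3°) tan(-6.755°) = 0.0194, H₀ = 1.5514 rad.
Bracket: H₀ sin φ sin δ + cos φ cos δ sin H₀ = 1.5514×0.16160×-0.11763 + 0.98686×0.99306×0.99981 = -0.029491 + 0.979825 = 0.950334.
Inverse-square distance factor (a/d)² = 1.0538² = 1.110494.
Q̄ = (S₀/π) × 1.110494 × [bracket] = (1361/π) × 1.110494 × 0.950334 = 457.2 W/m².

Q̄ ≈ 457 W/m²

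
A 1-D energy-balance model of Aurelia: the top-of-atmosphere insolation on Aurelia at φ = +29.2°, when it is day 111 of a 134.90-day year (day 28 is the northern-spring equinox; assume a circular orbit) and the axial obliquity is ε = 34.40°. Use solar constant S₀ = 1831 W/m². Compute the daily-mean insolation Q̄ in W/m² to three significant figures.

Solar longitude: λ_s = 360° × (111 − 28)/134.90 = 221.497°.
sin δ = sin 34.40° × sin 221.497° = -0.37434, so δ = -21.983°.
cos H₀ = −tan(+29.2°) tan(-21.983°) = 0.2256, H₀ = 1.3432 rad.
Bracket: H₀ sin φ sin δ + cos φ cos δ sin H₀ = 1.3432×0.48786×-0.37434 + 0.87292×0.92729×0.97422 = -0.245303 + 0.788582 = 0.543279.
Q̄ = (S₀/π) × [bracket] = (1831/π) × 0.543279 = 316.6 W/m².

Q̄ ≈ 317 W/m²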